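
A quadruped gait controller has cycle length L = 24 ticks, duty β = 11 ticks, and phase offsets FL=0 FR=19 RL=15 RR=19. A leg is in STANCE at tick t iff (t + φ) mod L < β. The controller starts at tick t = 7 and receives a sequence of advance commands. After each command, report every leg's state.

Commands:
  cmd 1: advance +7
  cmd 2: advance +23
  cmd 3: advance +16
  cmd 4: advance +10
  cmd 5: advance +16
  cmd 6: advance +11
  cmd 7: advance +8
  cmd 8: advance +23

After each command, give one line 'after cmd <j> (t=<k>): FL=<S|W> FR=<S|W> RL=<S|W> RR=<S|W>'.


start t=7: FL=S FR=S RL=W RR=S
cmd 1: advance +7 → t=14, phase=(14,9,5,9) → FL=W FR=S RL=S RR=S
cmd 2: advance +23 → t=37, phase=(13,8,4,8) → FL=W FR=S RL=S RR=S
cmd 3: advance +16 → t=53, phase=(5,0,20,0) → FL=S FR=S RL=W RR=S
cmd 4: advance +10 → t=63, phase=(15,10,6,10) → FL=W FR=S RL=S RR=S
cmd 5: advance +16 → t=79, phase=(7,2,22,2) → FL=S FR=S RL=W RR=S
cmd 6: advance +11 → t=90, phase=(18,13,9,13) → FL=W FR=W RL=S RR=W
cmd 7: advance +8 → t=98, phase=(2,21,17,21) → FL=S FR=W RL=W RR=W
cmd 8: advance +23 → t=121, phase=(1,20,16,20) → FL=S FR=W RL=W RR=W

after cmd 1 (t=14): FL=W FR=S RL=S RR=S
after cmd 2 (t=37): FL=W FR=S RL=S RR=S
after cmd 3 (t=53): FL=S FR=S RL=W RR=S
after cmd 4 (t=63): FL=W FR=S RL=S RR=S
after cmd 5 (t=79): FL=S FR=S RL=W RR=S
after cmd 6 (t=90): FL=W FR=W RL=S RR=W
after cmd 7 (t=98): FL=S FR=W RL=W RR=W
after cmd 8 (t=121): FL=S FR=W RL=W RR=W


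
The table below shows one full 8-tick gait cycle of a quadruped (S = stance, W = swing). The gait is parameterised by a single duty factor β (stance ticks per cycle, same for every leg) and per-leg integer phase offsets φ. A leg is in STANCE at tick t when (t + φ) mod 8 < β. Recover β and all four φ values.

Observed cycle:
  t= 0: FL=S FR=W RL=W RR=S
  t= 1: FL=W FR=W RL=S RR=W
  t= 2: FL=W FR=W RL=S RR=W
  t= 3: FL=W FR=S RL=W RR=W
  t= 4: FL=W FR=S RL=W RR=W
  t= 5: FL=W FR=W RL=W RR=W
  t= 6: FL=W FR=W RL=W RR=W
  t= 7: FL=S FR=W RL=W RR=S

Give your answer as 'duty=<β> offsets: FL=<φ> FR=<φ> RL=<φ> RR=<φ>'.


duty=2 offsets: FL=1 FR=5 RL=7 RR=1

duty β = stance ticks per leg = 2
FL: stance ticks = 2; W→S at t=7 → φ=1
FR: stance ticks = 2; W→S at t=3 → φ=5
RL: stance ticks = 2; W→S at t=1 → φ=7
RR: stance ticks = 2; W→S at t=7 → φ=1


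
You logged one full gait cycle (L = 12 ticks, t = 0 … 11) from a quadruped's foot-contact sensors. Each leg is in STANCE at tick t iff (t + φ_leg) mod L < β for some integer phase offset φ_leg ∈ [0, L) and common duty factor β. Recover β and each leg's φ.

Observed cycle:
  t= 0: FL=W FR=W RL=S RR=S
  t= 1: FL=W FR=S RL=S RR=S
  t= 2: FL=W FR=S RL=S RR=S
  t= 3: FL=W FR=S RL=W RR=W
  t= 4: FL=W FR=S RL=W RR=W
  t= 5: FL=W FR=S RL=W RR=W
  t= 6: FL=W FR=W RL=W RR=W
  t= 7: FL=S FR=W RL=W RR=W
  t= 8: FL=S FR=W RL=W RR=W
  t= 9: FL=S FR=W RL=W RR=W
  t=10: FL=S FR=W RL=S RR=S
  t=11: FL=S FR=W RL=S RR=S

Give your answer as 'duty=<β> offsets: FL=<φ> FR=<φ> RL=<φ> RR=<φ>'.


duty β = stance ticks per leg = 5
FL: stance ticks = 5; W→S at t=7 → φ=5
FR: stance ticks = 5; W→S at t=1 → φ=11
RL: stance ticks = 5; W→S at t=10 → φ=2
RR: stance ticks = 5; W→S at t=10 → φ=2

duty=5 offsets: FL=5 FR=11 RL=2 RR=2


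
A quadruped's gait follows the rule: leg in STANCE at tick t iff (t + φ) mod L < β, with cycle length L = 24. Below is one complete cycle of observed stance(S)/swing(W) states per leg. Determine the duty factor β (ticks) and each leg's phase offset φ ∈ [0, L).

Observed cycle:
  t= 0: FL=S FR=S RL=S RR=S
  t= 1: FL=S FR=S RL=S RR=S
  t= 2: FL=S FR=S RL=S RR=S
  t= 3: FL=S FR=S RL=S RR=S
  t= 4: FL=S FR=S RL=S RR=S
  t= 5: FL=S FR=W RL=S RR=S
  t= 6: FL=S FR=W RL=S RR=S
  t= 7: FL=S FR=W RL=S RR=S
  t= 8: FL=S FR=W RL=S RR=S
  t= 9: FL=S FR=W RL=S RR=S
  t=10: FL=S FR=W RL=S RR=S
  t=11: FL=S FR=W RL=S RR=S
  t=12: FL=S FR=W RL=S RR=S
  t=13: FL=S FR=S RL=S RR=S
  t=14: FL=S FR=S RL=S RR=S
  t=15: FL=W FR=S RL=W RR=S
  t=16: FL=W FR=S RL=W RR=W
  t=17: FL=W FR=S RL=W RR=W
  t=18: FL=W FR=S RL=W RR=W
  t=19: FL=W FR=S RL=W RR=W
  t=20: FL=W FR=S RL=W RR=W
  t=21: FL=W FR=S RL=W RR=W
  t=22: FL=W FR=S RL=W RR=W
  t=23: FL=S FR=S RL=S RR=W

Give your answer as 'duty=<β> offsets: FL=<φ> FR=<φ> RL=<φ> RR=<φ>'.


duty=16 offsets: FL=1 FR=11 RL=1 RR=0

duty β = stance ticks per leg = 16
FL: stance ticks = 16; W→S at t=23 → φ=1
FR: stance ticks = 16; W→S at t=13 → φ=11
RL: stance ticks = 16; W→S at t=23 → φ=1
RR: stance ticks = 16; W→S at t=0 → φ=0


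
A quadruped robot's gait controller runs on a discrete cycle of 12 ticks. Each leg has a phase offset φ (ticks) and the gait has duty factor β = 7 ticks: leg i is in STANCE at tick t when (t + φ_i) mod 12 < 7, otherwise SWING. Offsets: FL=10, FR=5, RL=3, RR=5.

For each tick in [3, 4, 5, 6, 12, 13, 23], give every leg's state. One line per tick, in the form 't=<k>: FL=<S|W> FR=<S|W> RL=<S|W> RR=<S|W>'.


t=3: phase=(1,8,6,8) vs β=7 → FL=S FR=W RL=S RR=W
t=4: phase=(2,9,7,9) vs β=7 → FL=S FR=W RL=W RR=W
t=5: phase=(3,10,8,10) vs β=7 → FL=S FR=W RL=W RR=W
t=6: phase=(4,11,9,11) vs β=7 → FL=S FR=W RL=W RR=W
t=12: phase=(10,5,3,5) vs β=7 → FL=W FR=S RL=S RR=S
t=13: phase=(11,6,4,6) vs β=7 → FL=W FR=S RL=S RR=S
t=23: phase=(9,4,2,4) vs β=7 → FL=W FR=S RL=S RR=S

t=3: FL=S FR=W RL=S RR=W
t=4: FL=S FR=W RL=W RR=W
t=5: FL=S FR=W RL=W RR=W
t=6: FL=S FR=W RL=W RR=W
t=12: FL=W FR=S RL=S RR=S
t=13: FL=W FR=S RL=S RR=S
t=23: FL=W FR=S RL=S RR=S


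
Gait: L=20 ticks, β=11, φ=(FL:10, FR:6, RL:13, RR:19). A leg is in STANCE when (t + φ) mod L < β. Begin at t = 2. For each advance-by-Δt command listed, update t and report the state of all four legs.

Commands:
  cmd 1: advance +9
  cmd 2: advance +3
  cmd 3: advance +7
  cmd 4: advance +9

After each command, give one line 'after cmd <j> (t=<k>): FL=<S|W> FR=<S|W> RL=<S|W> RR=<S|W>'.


start t=2: FL=W FR=S RL=W RR=S
cmd 1: advance +9 → t=11, phase=(1,17,4,10) → FL=S FR=W RL=S RR=S
cmd 2: advance +3 → t=14, phase=(4,0,7,13) → FL=S FR=S RL=S RR=W
cmd 3: advance +7 → t=21, phase=(11,7,14,0) → FL=W FR=S RL=W RR=S
cmd 4: advance +9 → t=30, phase=(0,16,3,9) → FL=S FR=W RL=S RR=S

after cmd 1 (t=11): FL=S FR=W RL=S RR=S
after cmd 2 (t=14): FL=S FR=S RL=S RR=W
after cmd 3 (t=21): FL=W FR=S RL=W RR=S
after cmd 4 (t=30): FL=S FR=W RL=S RR=S


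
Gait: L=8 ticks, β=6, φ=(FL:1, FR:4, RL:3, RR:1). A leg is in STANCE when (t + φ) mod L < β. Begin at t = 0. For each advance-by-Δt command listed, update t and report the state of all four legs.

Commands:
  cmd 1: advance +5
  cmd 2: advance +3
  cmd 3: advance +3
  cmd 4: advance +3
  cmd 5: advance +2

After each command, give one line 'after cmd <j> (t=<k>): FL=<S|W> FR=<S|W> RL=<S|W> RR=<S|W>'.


after cmd 1 (t=5): FL=W FR=S RL=S RR=W
after cmd 2 (t=8): FL=S FR=S RL=S RR=S
after cmd 3 (t=11): FL=S FR=W RL=W RR=S
after cmd 4 (t=14): FL=W FR=S RL=S RR=W
after cmd 5 (t=16): FL=S FR=S RL=S RR=S

start t=0: FL=S FR=S RL=S RR=S
cmd 1: advance +5 → t=5, phase=(6,1,0,6) → FL=W FR=S RL=S RR=W
cmd 2: advance +3 → t=8, phase=(1,4,3,1) → FL=S FR=S RL=S RR=S
cmd 3: advance +3 → t=11, phase=(4,7,6,4) → FL=S FR=W RL=W RR=S
cmd 4: advance +3 → t=14, phase=(7,2,1,7) → FL=W FR=S RL=S RR=W
cmd 5: advance +2 → t=16, phase=(1,4,3,1) → FL=S FR=S RL=S RR=S


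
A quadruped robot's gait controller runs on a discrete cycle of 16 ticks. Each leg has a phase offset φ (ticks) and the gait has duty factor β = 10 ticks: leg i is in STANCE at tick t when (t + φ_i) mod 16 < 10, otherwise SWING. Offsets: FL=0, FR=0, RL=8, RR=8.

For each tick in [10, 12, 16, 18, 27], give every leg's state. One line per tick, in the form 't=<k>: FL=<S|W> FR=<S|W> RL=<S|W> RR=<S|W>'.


t=10: FL=W FR=W RL=S RR=S
t=12: FL=W FR=W RL=S RR=S
t=16: FL=S FR=S RL=S RR=S
t=18: FL=S FR=S RL=W RR=W
t=27: FL=W FR=W RL=S RR=S

t=10: phase=(10,10,2,2) vs β=10 → FL=W FR=W RL=S RR=S
t=12: phase=(12,12,4,4) vs β=10 → FL=W FR=W RL=S RR=S
t=16: phase=(0,0,8,8) vs β=10 → FL=S FR=S RL=S RR=S
t=18: phase=(2,2,10,10) vs β=10 → FL=S FR=S RL=W RR=W
t=27: phase=(11,11,3,3) vs β=10 → FL=W FR=W RL=S RR=S


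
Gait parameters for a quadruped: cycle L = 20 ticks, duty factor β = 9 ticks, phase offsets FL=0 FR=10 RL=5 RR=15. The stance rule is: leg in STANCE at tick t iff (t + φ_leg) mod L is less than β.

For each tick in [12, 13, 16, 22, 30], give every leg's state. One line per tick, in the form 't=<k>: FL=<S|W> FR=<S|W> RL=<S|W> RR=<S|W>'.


t=12: FL=W FR=S RL=W RR=S
t=13: FL=W FR=S RL=W RR=S
t=16: FL=W FR=S RL=S RR=W
t=22: FL=S FR=W RL=S RR=W
t=30: FL=W FR=S RL=W RR=S

t=12: phase=(12,2,17,7) vs β=9 → FL=W FR=S RL=W RR=S
t=13: phase=(13,3,18,8) vs β=9 → FL=W FR=S RL=W RR=S
t=16: phase=(16,6,1,11) vs β=9 → FL=W FR=S RL=S RR=W
t=22: phase=(2,12,7,17) vs β=9 → FL=S FR=W RL=S RR=W
t=30: phase=(10,0,15,5) vs β=9 → FL=W FR=S RL=W RR=S


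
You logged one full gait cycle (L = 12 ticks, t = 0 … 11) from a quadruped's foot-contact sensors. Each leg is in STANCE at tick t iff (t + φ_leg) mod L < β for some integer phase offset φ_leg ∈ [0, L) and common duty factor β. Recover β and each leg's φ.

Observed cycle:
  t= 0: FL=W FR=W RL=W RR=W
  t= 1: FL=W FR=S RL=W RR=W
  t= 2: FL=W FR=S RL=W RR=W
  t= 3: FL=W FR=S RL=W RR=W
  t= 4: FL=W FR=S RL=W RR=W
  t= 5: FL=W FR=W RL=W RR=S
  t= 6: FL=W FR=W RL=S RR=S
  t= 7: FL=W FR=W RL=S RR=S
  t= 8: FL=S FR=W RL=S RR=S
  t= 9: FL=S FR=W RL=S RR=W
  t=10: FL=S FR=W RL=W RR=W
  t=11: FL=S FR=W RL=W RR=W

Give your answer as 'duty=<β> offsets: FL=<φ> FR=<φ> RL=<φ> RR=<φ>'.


duty β = stance ticks per leg = 4
FL: stance ticks = 4; W→S at t=8 → φ=4
FR: stance ticks = 4; W→S at t=1 → φ=11
RL: stance ticks = 4; W→S at t=6 → φ=6
RR: stance ticks = 4; W→S at t=5 → φ=7

duty=4 offsets: FL=4 FR=11 RL=6 RR=7


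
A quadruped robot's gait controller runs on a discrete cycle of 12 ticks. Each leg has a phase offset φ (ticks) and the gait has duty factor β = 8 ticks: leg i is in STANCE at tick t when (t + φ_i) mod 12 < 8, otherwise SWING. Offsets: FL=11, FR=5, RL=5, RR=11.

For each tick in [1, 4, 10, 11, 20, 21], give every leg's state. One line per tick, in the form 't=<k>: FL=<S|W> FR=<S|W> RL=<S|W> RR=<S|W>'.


t=1: FL=S FR=S RL=S RR=S
t=4: FL=S FR=W RL=W RR=S
t=10: FL=W FR=S RL=S RR=W
t=11: FL=W FR=S RL=S RR=W
t=20: FL=S FR=S RL=S RR=S
t=21: FL=W FR=S RL=S RR=W

t=1: phase=(0,6,6,0) vs β=8 → FL=S FR=S RL=S RR=S
t=4: phase=(3,9,9,3) vs β=8 → FL=S FR=W RL=W RR=S
t=10: phase=(9,3,3,9) vs β=8 → FL=W FR=S RL=S RR=W
t=11: phase=(10,4,4,10) vs β=8 → FL=W FR=S RL=S RR=W
t=20: phase=(7,1,1,7) vs β=8 → FL=S FR=S RL=S RR=S
t=21: phase=(8,2,2,8) vs β=8 → FL=W FR=S RL=S RR=W


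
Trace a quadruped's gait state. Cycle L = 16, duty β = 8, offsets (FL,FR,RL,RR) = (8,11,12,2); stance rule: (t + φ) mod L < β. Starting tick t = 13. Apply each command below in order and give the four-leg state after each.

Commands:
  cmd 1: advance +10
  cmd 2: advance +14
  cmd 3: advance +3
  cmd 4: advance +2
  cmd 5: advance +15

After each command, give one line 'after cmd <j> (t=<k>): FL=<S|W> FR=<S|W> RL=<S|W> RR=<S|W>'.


after cmd 1 (t=23): FL=W FR=S RL=S RR=W
after cmd 2 (t=37): FL=W FR=S RL=S RR=S
after cmd 3 (t=40): FL=S FR=S RL=S RR=W
after cmd 4 (t=42): FL=S FR=S RL=S RR=W
after cmd 5 (t=57): FL=S FR=S RL=S RR=W

start t=13: FL=S FR=W RL=W RR=W
cmd 1: advance +10 → t=23, phase=(15,2,3,9) → FL=W FR=S RL=S RR=W
cmd 2: advance +14 → t=37, phase=(13,0,1,7) → FL=W FR=S RL=S RR=S
cmd 3: advance +3 → t=40, phase=(0,3,4,10) → FL=S FR=S RL=S RR=W
cmd 4: advance +2 → t=42, phase=(2,5,6,12) → FL=S FR=S RL=S RR=W
cmd 5: advance +15 → t=57, phase=(1,4,5,11) → FL=S FR=S RL=S RR=W


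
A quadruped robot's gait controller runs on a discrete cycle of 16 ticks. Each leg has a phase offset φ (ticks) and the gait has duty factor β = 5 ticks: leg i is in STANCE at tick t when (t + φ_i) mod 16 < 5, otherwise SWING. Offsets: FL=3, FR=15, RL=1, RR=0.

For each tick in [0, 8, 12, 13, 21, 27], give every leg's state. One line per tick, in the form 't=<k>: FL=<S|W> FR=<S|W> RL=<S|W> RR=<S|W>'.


t=0: FL=S FR=W RL=S RR=S
t=8: FL=W FR=W RL=W RR=W
t=12: FL=W FR=W RL=W RR=W
t=13: FL=S FR=W RL=W RR=W
t=21: FL=W FR=S RL=W RR=W
t=27: FL=W FR=W RL=W RR=W

t=0: phase=(3,15,1,0) vs β=5 → FL=S FR=W RL=S RR=S
t=8: phase=(11,7,9,8) vs β=5 → FL=W FR=W RL=W RR=W
t=12: phase=(15,11,13,12) vs β=5 → FL=W FR=W RL=W RR=W
t=13: phase=(0,12,14,13) vs β=5 → FL=S FR=W RL=W RR=W
t=21: phase=(8,4,6,5) vs β=5 → FL=W FR=S RL=W RR=W
t=27: phase=(14,10,12,11) vs β=5 → FL=W FR=W RL=W RR=W


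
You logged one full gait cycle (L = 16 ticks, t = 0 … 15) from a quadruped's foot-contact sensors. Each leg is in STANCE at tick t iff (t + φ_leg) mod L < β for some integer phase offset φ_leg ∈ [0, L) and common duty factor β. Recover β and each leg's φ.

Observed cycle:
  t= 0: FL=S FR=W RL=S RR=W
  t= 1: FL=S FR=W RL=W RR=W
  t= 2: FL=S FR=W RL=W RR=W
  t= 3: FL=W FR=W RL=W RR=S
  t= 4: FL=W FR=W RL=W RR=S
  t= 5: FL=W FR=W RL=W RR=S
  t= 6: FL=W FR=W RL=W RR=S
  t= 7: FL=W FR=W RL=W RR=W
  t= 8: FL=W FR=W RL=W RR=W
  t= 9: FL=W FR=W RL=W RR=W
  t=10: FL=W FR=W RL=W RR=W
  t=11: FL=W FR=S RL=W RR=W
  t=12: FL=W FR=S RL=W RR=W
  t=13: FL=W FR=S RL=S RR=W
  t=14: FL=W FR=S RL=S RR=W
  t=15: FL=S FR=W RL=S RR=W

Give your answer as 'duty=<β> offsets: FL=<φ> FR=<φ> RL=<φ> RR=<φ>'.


duty β = stance ticks per leg = 4
FL: stance ticks = 4; W→S at t=15 → φ=1
FR: stance ticks = 4; W→S at t=11 → φ=5
RL: stance ticks = 4; W→S at t=13 → φ=3
RR: stance ticks = 4; W→S at t=3 → φ=13

duty=4 offsets: FL=1 FR=5 RL=3 RR=13


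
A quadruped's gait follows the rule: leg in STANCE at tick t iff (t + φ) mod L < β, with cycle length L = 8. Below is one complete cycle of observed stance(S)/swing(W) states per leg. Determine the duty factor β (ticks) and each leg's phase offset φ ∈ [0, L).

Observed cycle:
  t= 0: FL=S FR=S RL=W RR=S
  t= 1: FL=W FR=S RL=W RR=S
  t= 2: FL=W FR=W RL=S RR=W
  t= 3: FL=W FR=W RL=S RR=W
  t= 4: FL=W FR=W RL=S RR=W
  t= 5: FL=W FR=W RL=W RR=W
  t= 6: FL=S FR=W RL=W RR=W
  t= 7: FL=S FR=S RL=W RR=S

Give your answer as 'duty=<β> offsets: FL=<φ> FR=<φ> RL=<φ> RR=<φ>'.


duty=3 offsets: FL=2 FR=1 RL=6 RR=1

duty β = stance ticks per leg = 3
FL: stance ticks = 3; W→S at t=6 → φ=2
FR: stance ticks = 3; W→S at t=7 → φ=1
RL: stance ticks = 3; W→S at t=2 → φ=6
RR: stance ticks = 3; W→S at t=7 → φ=1


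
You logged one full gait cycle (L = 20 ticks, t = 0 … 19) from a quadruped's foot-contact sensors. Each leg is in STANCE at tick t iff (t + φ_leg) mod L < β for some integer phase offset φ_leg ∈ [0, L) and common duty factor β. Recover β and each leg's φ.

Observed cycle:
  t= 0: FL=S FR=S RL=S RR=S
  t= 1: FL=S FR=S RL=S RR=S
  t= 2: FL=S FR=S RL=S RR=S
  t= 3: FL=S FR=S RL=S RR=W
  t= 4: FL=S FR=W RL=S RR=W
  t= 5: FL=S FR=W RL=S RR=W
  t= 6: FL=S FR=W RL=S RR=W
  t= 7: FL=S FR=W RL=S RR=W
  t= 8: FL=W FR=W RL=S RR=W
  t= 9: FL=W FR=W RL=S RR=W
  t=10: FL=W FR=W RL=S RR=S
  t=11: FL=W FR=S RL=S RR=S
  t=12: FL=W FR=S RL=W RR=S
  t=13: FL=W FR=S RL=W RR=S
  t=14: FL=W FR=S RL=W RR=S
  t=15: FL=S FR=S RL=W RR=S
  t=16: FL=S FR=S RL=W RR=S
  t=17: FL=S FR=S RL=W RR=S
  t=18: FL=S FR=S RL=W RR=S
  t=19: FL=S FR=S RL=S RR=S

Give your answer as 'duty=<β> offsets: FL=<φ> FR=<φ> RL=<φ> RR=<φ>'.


duty=13 offsets: FL=5 FR=9 RL=1 RR=10

duty β = stance ticks per leg = 13
FL: stance ticks = 13; W→S at t=15 → φ=5
FR: stance ticks = 13; W→S at t=11 → φ=9
RL: stance ticks = 13; W→S at t=19 → φ=1
RR: stance ticks = 13; W→S at t=10 → φ=10


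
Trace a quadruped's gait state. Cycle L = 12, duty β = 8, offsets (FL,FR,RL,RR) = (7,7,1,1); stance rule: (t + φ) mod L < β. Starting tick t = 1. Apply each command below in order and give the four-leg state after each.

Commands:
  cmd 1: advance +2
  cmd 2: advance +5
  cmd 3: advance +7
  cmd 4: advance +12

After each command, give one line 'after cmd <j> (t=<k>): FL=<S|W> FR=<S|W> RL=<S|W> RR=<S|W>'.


after cmd 1 (t=3): FL=W FR=W RL=S RR=S
after cmd 2 (t=8): FL=S FR=S RL=W RR=W
after cmd 3 (t=15): FL=W FR=W RL=S RR=S
after cmd 4 (t=27): FL=W FR=W RL=S RR=S

start t=1: FL=W FR=W RL=S RR=S
cmd 1: advance +2 → t=3, phase=(10,10,4,4) → FL=W FR=W RL=S RR=S
cmd 2: advance +5 → t=8, phase=(3,3,9,9) → FL=S FR=S RL=W RR=W
cmd 3: advance +7 → t=15, phase=(10,10,4,4) → FL=W FR=W RL=S RR=S
cmd 4: advance +12 → t=27, phase=(10,10,4,4) → FL=W FR=W RL=S RR=S


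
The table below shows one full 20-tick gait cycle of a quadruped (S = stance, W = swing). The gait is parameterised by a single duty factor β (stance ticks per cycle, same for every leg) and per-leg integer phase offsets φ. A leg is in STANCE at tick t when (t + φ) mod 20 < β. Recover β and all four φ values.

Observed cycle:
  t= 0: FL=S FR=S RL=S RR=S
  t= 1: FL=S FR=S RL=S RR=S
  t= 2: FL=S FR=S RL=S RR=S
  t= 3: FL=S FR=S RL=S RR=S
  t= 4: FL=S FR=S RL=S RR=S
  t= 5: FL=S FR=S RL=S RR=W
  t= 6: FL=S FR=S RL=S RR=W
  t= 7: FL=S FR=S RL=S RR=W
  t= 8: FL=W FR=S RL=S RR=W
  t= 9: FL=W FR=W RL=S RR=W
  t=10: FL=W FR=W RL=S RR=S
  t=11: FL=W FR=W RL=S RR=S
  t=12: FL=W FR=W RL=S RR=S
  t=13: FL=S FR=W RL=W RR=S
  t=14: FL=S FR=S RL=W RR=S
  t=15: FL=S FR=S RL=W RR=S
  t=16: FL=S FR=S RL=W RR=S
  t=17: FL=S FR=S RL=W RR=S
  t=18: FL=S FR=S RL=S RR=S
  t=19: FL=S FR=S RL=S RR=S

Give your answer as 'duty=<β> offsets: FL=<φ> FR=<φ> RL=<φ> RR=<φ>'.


duty β = stance ticks per leg = 15
FL: stance ticks = 15; W→S at t=13 → φ=7
FR: stance ticks = 15; W→S at t=14 → φ=6
RL: stance ticks = 15; W→S at t=18 → φ=2
RR: stance ticks = 15; W→S at t=10 → φ=10

duty=15 offsets: FL=7 FR=6 RL=2 RR=10


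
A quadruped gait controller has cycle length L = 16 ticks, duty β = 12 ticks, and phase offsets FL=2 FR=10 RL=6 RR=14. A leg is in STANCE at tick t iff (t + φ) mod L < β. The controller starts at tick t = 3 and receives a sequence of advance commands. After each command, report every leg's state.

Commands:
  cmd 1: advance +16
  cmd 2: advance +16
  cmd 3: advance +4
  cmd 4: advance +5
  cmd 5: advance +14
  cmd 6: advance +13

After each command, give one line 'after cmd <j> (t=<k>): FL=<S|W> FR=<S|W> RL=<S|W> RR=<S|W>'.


after cmd 1 (t=19): FL=S FR=W RL=S RR=S
after cmd 2 (t=35): FL=S FR=W RL=S RR=S
after cmd 3 (t=39): FL=S FR=S RL=W RR=S
after cmd 4 (t=44): FL=W FR=S RL=S RR=S
after cmd 5 (t=58): FL=W FR=S RL=S RR=S
after cmd 6 (t=71): FL=S FR=S RL=W RR=S

start t=3: FL=S FR=W RL=S RR=S
cmd 1: advance +16 → t=19, phase=(5,13,9,1) → FL=S FR=W RL=S RR=S
cmd 2: advance +16 → t=35, phase=(5,13,9,1) → FL=S FR=W RL=S RR=S
cmd 3: advance +4 → t=39, phase=(9,1,13,5) → FL=S FR=S RL=W RR=S
cmd 4: advance +5 → t=44, phase=(14,6,2,10) → FL=W FR=S RL=S RR=S
cmd 5: advance +14 → t=58, phase=(12,4,0,8) → FL=W FR=S RL=S RR=S
cmd 6: advance +13 → t=71, phase=(9,1,13,5) → FL=S FR=S RL=W RR=S


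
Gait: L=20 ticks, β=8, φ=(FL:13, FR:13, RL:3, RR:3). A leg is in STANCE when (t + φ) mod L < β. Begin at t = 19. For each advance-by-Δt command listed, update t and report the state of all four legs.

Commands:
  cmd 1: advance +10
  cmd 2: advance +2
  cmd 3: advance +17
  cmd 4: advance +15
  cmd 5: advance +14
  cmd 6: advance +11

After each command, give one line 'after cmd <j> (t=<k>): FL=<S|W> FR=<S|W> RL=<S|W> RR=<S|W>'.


after cmd 1 (t=29): FL=S FR=S RL=W RR=W
after cmd 2 (t=31): FL=S FR=S RL=W RR=W
after cmd 3 (t=48): FL=S FR=S RL=W RR=W
after cmd 4 (t=63): FL=W FR=W RL=S RR=S
after cmd 5 (t=77): FL=W FR=W RL=S RR=S
after cmd 6 (t=88): FL=S FR=S RL=W RR=W

start t=19: FL=W FR=W RL=S RR=S
cmd 1: advance +10 → t=29, phase=(2,2,12,12) → FL=S FR=S RL=W RR=W
cmd 2: advance +2 → t=31, phase=(4,4,14,14) → FL=S FR=S RL=W RR=W
cmd 3: advance +17 → t=48, phase=(1,1,11,11) → FL=S FR=S RL=W RR=W
cmd 4: advance +15 → t=63, phase=(16,16,6,6) → FL=W FR=W RL=S RR=S
cmd 5: advance +14 → t=77, phase=(10,10,0,0) → FL=W FR=W RL=S RR=S
cmd 6: advance +11 → t=88, phase=(1,1,11,11) → FL=S FR=S RL=W RR=W


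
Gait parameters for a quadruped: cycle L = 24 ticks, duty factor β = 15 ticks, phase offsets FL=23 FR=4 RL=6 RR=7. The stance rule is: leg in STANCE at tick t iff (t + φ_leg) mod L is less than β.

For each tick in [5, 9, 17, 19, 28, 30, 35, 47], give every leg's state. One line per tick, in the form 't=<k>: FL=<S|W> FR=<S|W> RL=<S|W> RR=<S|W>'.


t=5: FL=S FR=S RL=S RR=S
t=9: FL=S FR=S RL=W RR=W
t=17: FL=W FR=W RL=W RR=S
t=19: FL=W FR=W RL=S RR=S
t=28: FL=S FR=S RL=S RR=S
t=30: FL=S FR=S RL=S RR=S
t=35: FL=S FR=W RL=W RR=W
t=47: FL=W FR=S RL=S RR=S

t=5: phase=(4,9,11,12) vs β=15 → FL=S FR=S RL=S RR=S
t=9: phase=(8,13,15,16) vs β=15 → FL=S FR=S RL=W RR=W
t=17: phase=(16,21,23,0) vs β=15 → FL=W FR=W RL=W RR=S
t=19: phase=(18,23,1,2) vs β=15 → FL=W FR=W RL=S RR=S
t=28: phase=(3,8,10,11) vs β=15 → FL=S FR=S RL=S RR=S
t=30: phase=(5,10,12,13) vs β=15 → FL=S FR=S RL=S RR=S
t=35: phase=(10,15,17,18) vs β=15 → FL=S FR=W RL=W RR=W
t=47: phase=(22,3,5,6) vs β=15 → FL=W FR=S RL=S RR=S


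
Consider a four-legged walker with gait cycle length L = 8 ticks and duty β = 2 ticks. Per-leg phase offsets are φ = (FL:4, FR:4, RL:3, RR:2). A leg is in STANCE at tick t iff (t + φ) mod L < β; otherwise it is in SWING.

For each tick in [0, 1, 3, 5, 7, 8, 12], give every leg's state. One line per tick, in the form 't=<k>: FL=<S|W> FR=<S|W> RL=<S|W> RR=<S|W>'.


t=0: FL=W FR=W RL=W RR=W
t=1: FL=W FR=W RL=W RR=W
t=3: FL=W FR=W RL=W RR=W
t=5: FL=S FR=S RL=S RR=W
t=7: FL=W FR=W RL=W RR=S
t=8: FL=W FR=W RL=W RR=W
t=12: FL=S FR=S RL=W RR=W

t=0: phase=(4,4,3,2) vs β=2 → FL=W FR=W RL=W RR=W
t=1: phase=(5,5,4,3) vs β=2 → FL=W FR=W RL=W RR=W
t=3: phase=(7,7,6,5) vs β=2 → FL=W FR=W RL=W RR=W
t=5: phase=(1,1,0,7) vs β=2 → FL=S FR=S RL=S RR=W
t=7: phase=(3,3,2,1) vs β=2 → FL=W FR=W RL=W RR=S
t=8: phase=(4,4,3,2) vs β=2 → FL=W FR=W RL=W RR=W
t=12: phase=(0,0,7,6) vs β=2 → FL=S FR=S RL=W RR=W


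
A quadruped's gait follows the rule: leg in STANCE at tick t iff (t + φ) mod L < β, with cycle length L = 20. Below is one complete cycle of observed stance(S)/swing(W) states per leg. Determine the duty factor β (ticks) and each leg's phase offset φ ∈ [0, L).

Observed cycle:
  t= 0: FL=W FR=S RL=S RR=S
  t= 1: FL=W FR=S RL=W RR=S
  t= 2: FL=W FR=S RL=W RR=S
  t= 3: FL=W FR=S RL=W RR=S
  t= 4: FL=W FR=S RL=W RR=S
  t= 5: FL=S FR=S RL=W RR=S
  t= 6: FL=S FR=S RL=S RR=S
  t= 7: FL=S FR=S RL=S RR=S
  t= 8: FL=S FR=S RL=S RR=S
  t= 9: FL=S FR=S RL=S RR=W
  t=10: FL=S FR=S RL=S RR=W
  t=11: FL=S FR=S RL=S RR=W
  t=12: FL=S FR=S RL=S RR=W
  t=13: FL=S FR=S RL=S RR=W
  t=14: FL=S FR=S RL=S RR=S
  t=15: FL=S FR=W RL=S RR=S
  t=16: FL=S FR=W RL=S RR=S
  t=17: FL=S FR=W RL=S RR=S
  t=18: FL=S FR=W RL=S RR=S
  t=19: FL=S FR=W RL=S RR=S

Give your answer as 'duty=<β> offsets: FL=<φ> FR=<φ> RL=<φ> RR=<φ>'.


duty β = stance ticks per leg = 15
FL: stance ticks = 15; W→S at t=5 → φ=15
FR: stance ticks = 15; W→S at t=0 → φ=0
RL: stance ticks = 15; W→S at t=6 → φ=14
RR: stance ticks = 15; W→S at t=14 → φ=6

duty=15 offsets: FL=15 FR=0 RL=14 RR=6


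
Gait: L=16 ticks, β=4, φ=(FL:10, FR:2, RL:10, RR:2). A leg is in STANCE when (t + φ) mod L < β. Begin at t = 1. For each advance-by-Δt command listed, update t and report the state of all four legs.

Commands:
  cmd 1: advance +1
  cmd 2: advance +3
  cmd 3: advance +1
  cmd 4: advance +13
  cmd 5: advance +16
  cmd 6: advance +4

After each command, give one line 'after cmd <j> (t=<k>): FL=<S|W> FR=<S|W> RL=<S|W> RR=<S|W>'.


after cmd 1 (t=2): FL=W FR=W RL=W RR=W
after cmd 2 (t=5): FL=W FR=W RL=W RR=W
after cmd 3 (t=6): FL=S FR=W RL=S RR=W
after cmd 4 (t=19): FL=W FR=W RL=W RR=W
after cmd 5 (t=35): FL=W FR=W RL=W RR=W
after cmd 6 (t=39): FL=S FR=W RL=S RR=W

start t=1: FL=W FR=S RL=W RR=S
cmd 1: advance +1 → t=2, phase=(12,4,12,4) → FL=W FR=W RL=W RR=W
cmd 2: advance +3 → t=5, phase=(15,7,15,7) → FL=W FR=W RL=W RR=W
cmd 3: advance +1 → t=6, phase=(0,8,0,8) → FL=S FR=W RL=S RR=W
cmd 4: advance +13 → t=19, phase=(13,5,13,5) → FL=W FR=W RL=W RR=W
cmd 5: advance +16 → t=35, phase=(13,5,13,5) → FL=W FR=W RL=W RR=W
cmd 6: advance +4 → t=39, phase=(1,9,1,9) → FL=S FR=W RL=S RR=W


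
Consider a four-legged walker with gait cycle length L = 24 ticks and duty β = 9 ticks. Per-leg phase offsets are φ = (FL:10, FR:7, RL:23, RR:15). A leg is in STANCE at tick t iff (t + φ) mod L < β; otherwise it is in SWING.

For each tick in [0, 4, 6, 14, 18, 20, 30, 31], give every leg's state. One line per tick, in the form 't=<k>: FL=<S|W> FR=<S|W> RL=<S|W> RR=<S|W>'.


t=0: FL=W FR=S RL=W RR=W
t=4: FL=W FR=W RL=S RR=W
t=6: FL=W FR=W RL=S RR=W
t=14: FL=S FR=W RL=W RR=S
t=18: FL=S FR=S RL=W RR=W
t=20: FL=S FR=S RL=W RR=W
t=30: FL=W FR=W RL=S RR=W
t=31: FL=W FR=W RL=S RR=W

t=0: phase=(10,7,23,15) vs β=9 → FL=W FR=S RL=W RR=W
t=4: phase=(14,11,3,19) vs β=9 → FL=W FR=W RL=S RR=W
t=6: phase=(16,13,5,21) vs β=9 → FL=W FR=W RL=S RR=W
t=14: phase=(0,21,13,5) vs β=9 → FL=S FR=W RL=W RR=S
t=18: phase=(4,1,17,9) vs β=9 → FL=S FR=S RL=W RR=W
t=20: phase=(6,3,19,11) vs β=9 → FL=S FR=S RL=W RR=W
t=30: phase=(16,13,5,21) vs β=9 → FL=W FR=W RL=S RR=W
t=31: phase=(17,14,6,22) vs β=9 → FL=W FR=W RL=S RR=W


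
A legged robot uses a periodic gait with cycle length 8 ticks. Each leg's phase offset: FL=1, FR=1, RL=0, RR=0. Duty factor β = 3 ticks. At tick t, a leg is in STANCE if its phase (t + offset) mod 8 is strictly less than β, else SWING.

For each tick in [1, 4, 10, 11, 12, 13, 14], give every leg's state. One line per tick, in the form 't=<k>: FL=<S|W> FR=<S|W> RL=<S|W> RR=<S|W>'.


t=1: phase=(2,2,1,1) vs β=3 → FL=S FR=S RL=S RR=S
t=4: phase=(5,5,4,4) vs β=3 → FL=W FR=W RL=W RR=W
t=10: phase=(3,3,2,2) vs β=3 → FL=W FR=W RL=S RR=S
t=11: phase=(4,4,3,3) vs β=3 → FL=W FR=W RL=W RR=W
t=12: phase=(5,5,4,4) vs β=3 → FL=W FR=W RL=W RR=W
t=13: phase=(6,6,5,5) vs β=3 → FL=W FR=W RL=W RR=W
t=14: phase=(7,7,6,6) vs β=3 → FL=W FR=W RL=W RR=W

t=1: FL=S FR=S RL=S RR=S
t=4: FL=W FR=W RL=W RR=W
t=10: FL=W FR=W RL=S RR=S
t=11: FL=W FR=W RL=W RR=W
t=12: FL=W FR=W RL=W RR=W
t=13: FL=W FR=W RL=W RR=W
t=14: FL=W FR=W RL=W RR=W


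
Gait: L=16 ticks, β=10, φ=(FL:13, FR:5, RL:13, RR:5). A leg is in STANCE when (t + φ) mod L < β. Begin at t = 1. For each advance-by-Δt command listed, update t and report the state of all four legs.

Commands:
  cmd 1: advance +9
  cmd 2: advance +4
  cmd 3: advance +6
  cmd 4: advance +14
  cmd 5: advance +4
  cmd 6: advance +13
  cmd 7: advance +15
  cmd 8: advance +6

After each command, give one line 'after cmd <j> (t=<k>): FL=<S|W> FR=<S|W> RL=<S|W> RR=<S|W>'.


start t=1: FL=W FR=S RL=W RR=S
cmd 1: advance +9 → t=10, phase=(7,15,7,15) → FL=S FR=W RL=S RR=W
cmd 2: advance +4 → t=14, phase=(11,3,11,3) → FL=W FR=S RL=W RR=S
cmd 3: advance +6 → t=20, phase=(1,9,1,9) → FL=S FR=S RL=S RR=S
cmd 4: advance +14 → t=34, phase=(15,7,15,7) → FL=W FR=S RL=W RR=S
cmd 5: advance +4 → t=38, phase=(3,11,3,11) → FL=S FR=W RL=S RR=W
cmd 6: advance +13 → t=51, phase=(0,8,0,8) → FL=S FR=S RL=S RR=S
cmd 7: advance +15 → t=66, phase=(15,7,15,7) → FL=W FR=S RL=W RR=S
cmd 8: advance +6 → t=72, phase=(5,13,5,13) → FL=S FR=W RL=S RR=W

after cmd 1 (t=10): FL=S FR=W RL=S RR=W
after cmd 2 (t=14): FL=W FR=S RL=W RR=S
after cmd 3 (t=20): FL=S FR=S RL=S RR=S
after cmd 4 (t=34): FL=W FR=S RL=W RR=S
after cmd 5 (t=38): FL=S FR=W RL=S RR=W
after cmd 6 (t=51): FL=S FR=S RL=S RR=S
after cmd 7 (t=66): FL=W FR=S RL=W RR=S
after cmd 8 (t=72): FL=S FR=W RL=S RR=W


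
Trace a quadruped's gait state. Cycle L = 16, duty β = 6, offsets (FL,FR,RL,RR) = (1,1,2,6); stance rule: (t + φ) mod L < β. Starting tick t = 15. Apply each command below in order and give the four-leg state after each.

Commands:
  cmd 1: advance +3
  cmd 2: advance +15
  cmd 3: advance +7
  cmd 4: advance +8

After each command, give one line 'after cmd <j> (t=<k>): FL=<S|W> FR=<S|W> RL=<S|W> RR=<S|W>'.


start t=15: FL=S FR=S RL=S RR=S
cmd 1: advance +3 → t=18, phase=(3,3,4,8) → FL=S FR=S RL=S RR=W
cmd 2: advance +15 → t=33, phase=(2,2,3,7) → FL=S FR=S RL=S RR=W
cmd 3: advance +7 → t=40, phase=(9,9,10,14) → FL=W FR=W RL=W RR=W
cmd 4: advance +8 → t=48, phase=(1,1,2,6) → FL=S FR=S RL=S RR=W

after cmd 1 (t=18): FL=S FR=S RL=S RR=W
after cmd 2 (t=33): FL=S FR=S RL=S RR=W
after cmd 3 (t=40): FL=W FR=W RL=W RR=W
after cmd 4 (t=48): FL=S FR=S RL=S RR=W


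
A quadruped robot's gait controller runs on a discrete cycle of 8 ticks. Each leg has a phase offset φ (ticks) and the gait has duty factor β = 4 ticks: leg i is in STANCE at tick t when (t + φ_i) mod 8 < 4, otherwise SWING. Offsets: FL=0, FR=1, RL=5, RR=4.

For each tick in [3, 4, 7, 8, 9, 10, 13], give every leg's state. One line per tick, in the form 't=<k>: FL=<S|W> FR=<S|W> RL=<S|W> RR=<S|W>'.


t=3: FL=S FR=W RL=S RR=W
t=4: FL=W FR=W RL=S RR=S
t=7: FL=W FR=S RL=W RR=S
t=8: FL=S FR=S RL=W RR=W
t=9: FL=S FR=S RL=W RR=W
t=10: FL=S FR=S RL=W RR=W
t=13: FL=W FR=W RL=S RR=S

t=3: phase=(3,4,0,7) vs β=4 → FL=S FR=W RL=S RR=W
t=4: phase=(4,5,1,0) vs β=4 → FL=W FR=W RL=S RR=S
t=7: phase=(7,0,4,3) vs β=4 → FL=W FR=S RL=W RR=S
t=8: phase=(0,1,5,4) vs β=4 → FL=S FR=S RL=W RR=W
t=9: phase=(1,2,6,5) vs β=4 → FL=S FR=S RL=W RR=W
t=10: phase=(2,3,7,6) vs β=4 → FL=S FR=S RL=W RR=W
t=13: phase=(5,6,2,1) vs β=4 → FL=W FR=W RL=S RR=S


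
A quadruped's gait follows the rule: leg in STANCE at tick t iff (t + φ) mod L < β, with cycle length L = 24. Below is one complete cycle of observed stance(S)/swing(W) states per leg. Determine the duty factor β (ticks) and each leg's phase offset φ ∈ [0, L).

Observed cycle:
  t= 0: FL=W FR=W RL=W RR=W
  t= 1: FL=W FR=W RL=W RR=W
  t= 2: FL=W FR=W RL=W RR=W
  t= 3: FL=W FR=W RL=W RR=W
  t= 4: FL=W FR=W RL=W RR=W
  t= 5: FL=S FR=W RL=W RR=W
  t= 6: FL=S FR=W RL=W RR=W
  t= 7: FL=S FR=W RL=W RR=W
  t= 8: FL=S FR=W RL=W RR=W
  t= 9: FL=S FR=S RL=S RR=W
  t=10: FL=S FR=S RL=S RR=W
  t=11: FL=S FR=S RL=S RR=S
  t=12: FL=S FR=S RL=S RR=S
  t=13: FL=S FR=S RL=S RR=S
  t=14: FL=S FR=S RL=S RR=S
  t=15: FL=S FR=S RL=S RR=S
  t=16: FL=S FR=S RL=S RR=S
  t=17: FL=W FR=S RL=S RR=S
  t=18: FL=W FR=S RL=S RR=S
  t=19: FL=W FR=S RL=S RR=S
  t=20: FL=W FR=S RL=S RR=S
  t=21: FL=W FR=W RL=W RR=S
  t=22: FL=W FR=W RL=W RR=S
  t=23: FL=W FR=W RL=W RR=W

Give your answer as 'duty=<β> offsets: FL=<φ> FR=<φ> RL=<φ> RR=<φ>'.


duty=12 offsets: FL=19 FR=15 RL=15 RR=13

duty β = stance ticks per leg = 12
FL: stance ticks = 12; W→S at t=5 → φ=19
FR: stance ticks = 12; W→S at t=9 → φ=15
RL: stance ticks = 12; W→S at t=9 → φ=15
RR: stance ticks = 12; W→S at t=11 → φ=13


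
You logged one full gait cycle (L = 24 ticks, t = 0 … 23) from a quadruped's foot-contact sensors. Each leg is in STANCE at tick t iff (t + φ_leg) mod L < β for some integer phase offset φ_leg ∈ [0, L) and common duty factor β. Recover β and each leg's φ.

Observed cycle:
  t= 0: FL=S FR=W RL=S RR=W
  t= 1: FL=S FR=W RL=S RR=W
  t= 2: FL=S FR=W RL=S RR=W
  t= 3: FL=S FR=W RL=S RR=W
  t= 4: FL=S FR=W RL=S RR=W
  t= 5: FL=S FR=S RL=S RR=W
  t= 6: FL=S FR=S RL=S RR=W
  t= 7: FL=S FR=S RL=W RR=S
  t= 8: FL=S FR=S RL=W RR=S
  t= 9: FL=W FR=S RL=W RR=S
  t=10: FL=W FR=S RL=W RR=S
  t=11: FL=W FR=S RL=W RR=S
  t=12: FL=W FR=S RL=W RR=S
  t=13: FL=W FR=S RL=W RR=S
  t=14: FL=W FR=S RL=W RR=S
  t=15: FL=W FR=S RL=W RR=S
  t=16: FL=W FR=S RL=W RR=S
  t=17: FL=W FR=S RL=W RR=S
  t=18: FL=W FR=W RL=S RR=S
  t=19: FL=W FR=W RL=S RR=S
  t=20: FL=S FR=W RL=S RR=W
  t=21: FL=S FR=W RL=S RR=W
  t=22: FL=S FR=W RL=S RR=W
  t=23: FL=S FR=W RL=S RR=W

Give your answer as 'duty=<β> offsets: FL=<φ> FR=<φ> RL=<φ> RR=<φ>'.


duty β = stance ticks per leg = 13
FL: stance ticks = 13; W→S at t=20 → φ=4
FR: stance ticks = 13; W→S at t=5 → φ=19
RL: stance ticks = 13; W→S at t=18 → φ=6
RR: stance ticks = 13; W→S at t=7 → φ=17

duty=13 offsets: FL=4 FR=19 RL=6 RR=17


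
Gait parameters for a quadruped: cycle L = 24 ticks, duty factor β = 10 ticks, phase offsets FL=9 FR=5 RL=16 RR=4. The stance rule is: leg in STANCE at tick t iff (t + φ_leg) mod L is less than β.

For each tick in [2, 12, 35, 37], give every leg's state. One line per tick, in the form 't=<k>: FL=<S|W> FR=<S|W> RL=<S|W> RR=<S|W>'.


t=2: phase=(11,7,18,6) vs β=10 → FL=W FR=S RL=W RR=S
t=12: phase=(21,17,4,16) vs β=10 → FL=W FR=W RL=S RR=W
t=35: phase=(20,16,3,15) vs β=10 → FL=W FR=W RL=S RR=W
t=37: phase=(22,18,5,17) vs β=10 → FL=W FR=W RL=S RR=W

t=2: FL=W FR=S RL=W RR=S
t=12: FL=W FR=W RL=S RR=W
t=35: FL=W FR=W RL=S RR=W
t=37: FL=W FR=W RL=S RR=W


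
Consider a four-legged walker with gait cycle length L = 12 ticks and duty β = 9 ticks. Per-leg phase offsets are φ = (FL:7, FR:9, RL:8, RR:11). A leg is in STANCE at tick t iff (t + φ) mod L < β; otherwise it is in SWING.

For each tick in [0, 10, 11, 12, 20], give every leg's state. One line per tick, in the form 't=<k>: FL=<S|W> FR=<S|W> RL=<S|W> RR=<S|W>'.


t=0: FL=S FR=W RL=S RR=W
t=10: FL=S FR=S RL=S RR=W
t=11: FL=S FR=S RL=S RR=W
t=12: FL=S FR=W RL=S RR=W
t=20: FL=S FR=S RL=S RR=S

t=0: phase=(7,9,8,11) vs β=9 → FL=S FR=W RL=S RR=W
t=10: phase=(5,7,6,9) vs β=9 → FL=S FR=S RL=S RR=W
t=11: phase=(6,8,7,10) vs β=9 → FL=S FR=S RL=S RR=W
t=12: phase=(7,9,8,11) vs β=9 → FL=S FR=W RL=S RR=W
t=20: phase=(3,5,4,7) vs β=9 → FL=S FR=S RL=S RR=S


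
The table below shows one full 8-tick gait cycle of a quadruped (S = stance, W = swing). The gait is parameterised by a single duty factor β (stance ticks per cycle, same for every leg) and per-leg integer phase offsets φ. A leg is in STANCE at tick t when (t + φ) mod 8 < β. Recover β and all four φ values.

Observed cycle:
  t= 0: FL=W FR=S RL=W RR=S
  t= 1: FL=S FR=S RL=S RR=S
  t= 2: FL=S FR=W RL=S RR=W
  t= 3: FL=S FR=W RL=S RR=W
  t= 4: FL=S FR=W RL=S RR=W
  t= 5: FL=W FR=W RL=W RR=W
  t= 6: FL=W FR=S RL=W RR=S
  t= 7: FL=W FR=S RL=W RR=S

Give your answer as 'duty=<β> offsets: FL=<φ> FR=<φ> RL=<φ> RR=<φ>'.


duty=4 offsets: FL=7 FR=2 RL=7 RR=2

duty β = stance ticks per leg = 4
FL: stance ticks = 4; W→S at t=1 → φ=7
FR: stance ticks = 4; W→S at t=6 → φ=2
RL: stance ticks = 4; W→S at t=1 → φ=7
RR: stance ticks = 4; W→S at t=6 → φ=2


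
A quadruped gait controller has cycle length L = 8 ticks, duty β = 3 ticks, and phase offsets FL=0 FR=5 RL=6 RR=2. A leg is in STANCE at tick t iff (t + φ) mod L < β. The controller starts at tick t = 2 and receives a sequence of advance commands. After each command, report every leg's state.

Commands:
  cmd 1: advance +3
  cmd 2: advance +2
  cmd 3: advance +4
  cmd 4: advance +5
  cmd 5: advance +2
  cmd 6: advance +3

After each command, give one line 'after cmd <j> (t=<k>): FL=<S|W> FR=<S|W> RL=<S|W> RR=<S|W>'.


start t=2: FL=S FR=W RL=S RR=W
cmd 1: advance +3 → t=5, phase=(5,2,3,7) → FL=W FR=S RL=W RR=W
cmd 2: advance +2 → t=7, phase=(7,4,5,1) → FL=W FR=W RL=W RR=S
cmd 3: advance +4 → t=11, phase=(3,0,1,5) → FL=W FR=S RL=S RR=W
cmd 4: advance +5 → t=16, phase=(0,5,6,2) → FL=S FR=W RL=W RR=S
cmd 5: advance +2 → t=18, phase=(2,7,0,4) → FL=S FR=W RL=S RR=W
cmd 6: advance +3 → t=21, phase=(5,2,3,7) → FL=W FR=S RL=W RR=W

after cmd 1 (t=5): FL=W FR=S RL=W RR=W
after cmd 2 (t=7): FL=W FR=W RL=W RR=S
after cmd 3 (t=11): FL=W FR=S RL=S RR=W
after cmd 4 (t=16): FL=S FR=W RL=W RR=S
after cmd 5 (t=18): FL=S FR=W RL=S RR=W
after cmd 6 (t=21): FL=W FR=S RL=W RR=W


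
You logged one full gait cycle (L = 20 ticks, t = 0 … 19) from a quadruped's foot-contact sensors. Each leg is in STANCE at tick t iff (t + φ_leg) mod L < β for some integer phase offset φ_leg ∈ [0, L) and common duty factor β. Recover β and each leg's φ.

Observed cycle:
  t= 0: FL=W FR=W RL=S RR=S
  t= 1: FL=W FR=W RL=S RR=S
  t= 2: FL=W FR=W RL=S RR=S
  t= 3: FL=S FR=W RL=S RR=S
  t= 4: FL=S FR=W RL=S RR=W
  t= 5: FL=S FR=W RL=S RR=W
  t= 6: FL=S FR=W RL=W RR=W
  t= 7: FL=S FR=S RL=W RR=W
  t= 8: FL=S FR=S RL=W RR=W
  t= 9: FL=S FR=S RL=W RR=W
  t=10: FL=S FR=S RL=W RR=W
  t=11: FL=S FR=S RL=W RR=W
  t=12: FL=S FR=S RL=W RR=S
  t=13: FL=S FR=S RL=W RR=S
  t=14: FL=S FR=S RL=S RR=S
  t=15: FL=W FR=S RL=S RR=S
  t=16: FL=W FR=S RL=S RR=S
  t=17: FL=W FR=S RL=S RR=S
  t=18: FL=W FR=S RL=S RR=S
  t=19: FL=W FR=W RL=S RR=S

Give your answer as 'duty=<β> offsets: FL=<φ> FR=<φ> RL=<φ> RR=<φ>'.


duty=12 offsets: FL=17 FR=13 RL=6 RR=8

duty β = stance ticks per leg = 12
FL: stance ticks = 12; W→S at t=3 → φ=17
FR: stance ticks = 12; W→S at t=7 → φ=13
RL: stance ticks = 12; W→S at t=14 → φ=6
RR: stance ticks = 12; W→S at t=12 → φ=8


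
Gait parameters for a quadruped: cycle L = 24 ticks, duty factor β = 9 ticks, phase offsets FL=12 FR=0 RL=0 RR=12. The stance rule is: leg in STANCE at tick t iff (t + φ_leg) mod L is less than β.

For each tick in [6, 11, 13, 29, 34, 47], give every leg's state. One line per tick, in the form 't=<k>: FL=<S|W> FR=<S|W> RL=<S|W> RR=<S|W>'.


t=6: FL=W FR=S RL=S RR=W
t=11: FL=W FR=W RL=W RR=W
t=13: FL=S FR=W RL=W RR=S
t=29: FL=W FR=S RL=S RR=W
t=34: FL=W FR=W RL=W RR=W
t=47: FL=W FR=W RL=W RR=W

t=6: phase=(18,6,6,18) vs β=9 → FL=W FR=S RL=S RR=W
t=11: phase=(23,11,11,23) vs β=9 → FL=W FR=W RL=W RR=W
t=13: phase=(1,13,13,1) vs β=9 → FL=S FR=W RL=W RR=S
t=29: phase=(17,5,5,17) vs β=9 → FL=W FR=S RL=S RR=W
t=34: phase=(22,10,10,22) vs β=9 → FL=W FR=W RL=W RR=W
t=47: phase=(11,23,23,11) vs β=9 → FL=W FR=W RL=W RR=W


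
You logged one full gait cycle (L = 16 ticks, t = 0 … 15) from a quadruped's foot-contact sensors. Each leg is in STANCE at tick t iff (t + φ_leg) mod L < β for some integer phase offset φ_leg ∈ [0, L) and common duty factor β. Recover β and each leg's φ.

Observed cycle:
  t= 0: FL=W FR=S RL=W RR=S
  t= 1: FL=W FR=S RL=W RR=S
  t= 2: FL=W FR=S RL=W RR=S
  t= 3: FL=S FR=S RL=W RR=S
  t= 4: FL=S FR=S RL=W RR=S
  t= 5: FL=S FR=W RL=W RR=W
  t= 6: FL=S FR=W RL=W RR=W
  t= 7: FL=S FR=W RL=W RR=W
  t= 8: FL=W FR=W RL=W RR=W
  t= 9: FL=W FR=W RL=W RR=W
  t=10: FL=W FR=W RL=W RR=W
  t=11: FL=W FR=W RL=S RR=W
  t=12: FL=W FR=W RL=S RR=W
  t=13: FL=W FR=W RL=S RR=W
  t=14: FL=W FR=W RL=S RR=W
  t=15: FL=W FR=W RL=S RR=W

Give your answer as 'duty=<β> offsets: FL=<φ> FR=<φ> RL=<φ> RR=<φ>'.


duty β = stance ticks per leg = 5
FL: stance ticks = 5; W→S at t=3 → φ=13
FR: stance ticks = 5; W→S at t=0 → φ=0
RL: stance ticks = 5; W→S at t=11 → φ=5
RR: stance ticks = 5; W→S at t=0 → φ=0

duty=5 offsets: FL=13 FR=0 RL=5 RR=0


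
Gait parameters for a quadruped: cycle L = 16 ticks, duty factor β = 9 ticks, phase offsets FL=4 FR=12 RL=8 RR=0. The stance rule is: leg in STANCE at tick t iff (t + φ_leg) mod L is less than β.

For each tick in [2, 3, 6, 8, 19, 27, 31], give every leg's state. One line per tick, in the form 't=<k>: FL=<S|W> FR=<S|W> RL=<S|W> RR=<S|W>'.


t=2: FL=S FR=W RL=W RR=S
t=3: FL=S FR=W RL=W RR=S
t=6: FL=W FR=S RL=W RR=S
t=8: FL=W FR=S RL=S RR=S
t=19: FL=S FR=W RL=W RR=S
t=27: FL=W FR=S RL=S RR=W
t=31: FL=S FR=W RL=S RR=W

t=2: phase=(6,14,10,2) vs β=9 → FL=S FR=W RL=W RR=S
t=3: phase=(7,15,11,3) vs β=9 → FL=S FR=W RL=W RR=S
t=6: phase=(10,2,14,6) vs β=9 → FL=W FR=S RL=W RR=S
t=8: phase=(12,4,0,8) vs β=9 → FL=W FR=S RL=S RR=S
t=19: phase=(7,15,11,3) vs β=9 → FL=S FR=W RL=W RR=S
t=27: phase=(15,7,3,11) vs β=9 → FL=W FR=S RL=S RR=W
t=31: phase=(3,11,7,15) vs β=9 → FL=S FR=W RL=S RR=W


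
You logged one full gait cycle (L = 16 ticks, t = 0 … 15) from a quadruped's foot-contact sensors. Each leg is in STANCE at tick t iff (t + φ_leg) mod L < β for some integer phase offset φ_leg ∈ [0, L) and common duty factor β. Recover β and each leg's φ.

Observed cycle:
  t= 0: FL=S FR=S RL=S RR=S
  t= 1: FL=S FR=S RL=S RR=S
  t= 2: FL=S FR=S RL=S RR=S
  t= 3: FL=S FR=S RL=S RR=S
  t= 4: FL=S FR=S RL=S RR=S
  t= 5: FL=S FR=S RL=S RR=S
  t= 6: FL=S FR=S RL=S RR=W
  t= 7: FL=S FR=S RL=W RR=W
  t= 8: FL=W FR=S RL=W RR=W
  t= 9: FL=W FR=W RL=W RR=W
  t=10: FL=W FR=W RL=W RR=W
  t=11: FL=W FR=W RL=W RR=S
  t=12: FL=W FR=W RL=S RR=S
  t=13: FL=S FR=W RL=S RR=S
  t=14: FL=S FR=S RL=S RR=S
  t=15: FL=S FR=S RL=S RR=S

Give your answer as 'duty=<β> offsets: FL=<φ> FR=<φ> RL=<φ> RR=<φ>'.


duty β = stance ticks per leg = 11
FL: stance ticks = 11; W→S at t=13 → φ=3
FR: stance ticks = 11; W→S at t=14 → φ=2
RL: stance ticks = 11; W→S at t=12 → φ=4
RR: stance ticks = 11; W→S at t=11 → φ=5

duty=11 offsets: FL=3 FR=2 RL=4 RR=5
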